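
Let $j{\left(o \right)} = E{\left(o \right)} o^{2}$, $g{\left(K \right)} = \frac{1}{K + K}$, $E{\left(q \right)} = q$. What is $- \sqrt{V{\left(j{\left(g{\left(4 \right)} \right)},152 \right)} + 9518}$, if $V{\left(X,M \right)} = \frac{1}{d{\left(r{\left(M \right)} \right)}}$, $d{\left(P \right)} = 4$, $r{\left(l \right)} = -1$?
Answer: $- \frac{7 \sqrt{777}}{2} \approx -97.562$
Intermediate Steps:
$g{\left(K \right)} = \frac{1}{2 K}$
$j{\left(o \right)} = o^{3}$ ($j{\left(o \right)} = o o^{2} = o^{3}$)
$V{\left(X,M \right)} = \frac{1}{4}$
$- \sqrt{V{\left(j{\left(g{\left(4 \right)} \right)},152 \right)} + 9518} = - \sqrt{\frac{1}{4} + 9518} = - \sqrt{\frac{38073}{4}} = - \frac{7 \sqrt{777}}{2}$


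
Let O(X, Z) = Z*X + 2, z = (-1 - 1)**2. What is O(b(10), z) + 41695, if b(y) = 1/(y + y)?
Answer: 208486/5 ≈ 41697.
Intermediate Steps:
z = 4 (z = (-2)**2 = 4)
b(y) = 1/(2*y)
O(X, Z) = 2 + X*Z (O(X, Z) = X*Z + 2 = 2 + X*Z)
O(b(10), z) + 41695 = (2 + ((1/2)/10)*4) + 41695 = (2 + ((1/2)*(1/10))*4) + 41695 = (2 + (1/20)*4) + 41695 = (2 + 1/5) + 41695 = 11/5 + 41695 = 208486/5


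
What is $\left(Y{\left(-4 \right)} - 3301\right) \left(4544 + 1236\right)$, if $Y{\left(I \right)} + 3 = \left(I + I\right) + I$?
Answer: $-19166480$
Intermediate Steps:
$Y{\left(I \right)} = -3 + 3 I$ ($Y{\left(I \right)} = -3 + \left(\left(I + I\right) + I\right) = -3 + \left(2 I + I\right) = -3 + 3 I$)
$\left(Y{\left(-4 \right)} - 3301\right) \left(4544 + 1236\right) = \left(\left(-3 + 3 \left(-4\right)\right) - 3301\right) \left(4544 + 1236\right) = \left(\left(-3 - 12\right) - 3301\right) 5780 = \left(-15 - 3301\right) 5780 = \left(-3316\right) 5780 = -19166480$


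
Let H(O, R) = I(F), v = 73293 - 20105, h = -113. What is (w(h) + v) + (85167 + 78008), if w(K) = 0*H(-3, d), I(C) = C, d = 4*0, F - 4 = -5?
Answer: 216363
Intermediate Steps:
F = -1 (F = 4 - 5 = -1)
d = 0
v = 53188
H(O, R) = -1
w(K) = 0 (w(K) = 0*(-1) = 0)
(w(h) + v) + (85167 + 78008) = (0 + 53188) + (85167 + 78008) = 53188 + 163175 = 216363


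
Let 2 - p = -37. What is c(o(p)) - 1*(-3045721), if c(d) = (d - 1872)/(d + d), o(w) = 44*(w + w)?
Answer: 67005867/22 ≈ 3.0457e+6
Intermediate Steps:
p = 39 (p = 2 - 1*(-37) = 2 + 37 = 39)
o(w) = 88*w (o(w) = 44*(2*w) = 88*w)
c(d) = (-1872 + d)/(2*d) (c(d) = (-1872 + d)/((2*d)) = (-1872 + d)*(1/(2*d)) = (-1872 + d)/(2*d))
c(o(p)) - 1*(-3045721) = (-1872 + 88*39)/(2*((88*39))) - 1*(-3045721) = (½)*(-1872 + 3432)/3432 + 3045721 = (½)*(1/3432)*1560 + 3045721 = 5/22 + 3045721 = 67005867/22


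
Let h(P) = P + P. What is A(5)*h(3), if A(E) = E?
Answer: 30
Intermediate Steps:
h(P) = 2*P
A(5)*h(3) = 5*(2*3) = 5*6 = 30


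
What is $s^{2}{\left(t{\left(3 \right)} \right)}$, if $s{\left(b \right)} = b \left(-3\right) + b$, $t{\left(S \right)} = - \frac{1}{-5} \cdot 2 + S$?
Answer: $\frac{1156}{25} \approx 46.24$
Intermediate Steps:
$t{\left(S \right)} = \frac{2}{5} + S$ ($t{\left(S \right)} = \left(-1\right) \left(- \frac{1}{5}\right) 2 + S = \frac{1}{5} \cdot 2 + S = \frac{2}{5} + S$)
$s{\left(b \right)} = - 2 b$ ($s{\left(b \right)} = - 3 b + b = - 2 b$)
$s^{2}{\left(t{\left(3 \right)} \right)} = \left(- 2 \left(\frac{2}{5} + 3\right)\right)^{2} = \left(\left(-2\right) \frac{17}{5}\right)^{2} = \left(- \frac{34}{5}\right)^{2} = \frac{1156}{25}$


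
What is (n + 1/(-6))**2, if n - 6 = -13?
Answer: 1849/36 ≈ 51.361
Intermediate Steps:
n = -7 (n = 6 - 13 = -7)
(n + 1/(-6))**2 = (-7 + 1/(-6))**2 = (-7 - 1/6)**2 = (-43/6)**2 = 1849/36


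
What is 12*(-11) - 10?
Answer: -142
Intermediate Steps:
12*(-11) - 10 = -132 - 10 = -142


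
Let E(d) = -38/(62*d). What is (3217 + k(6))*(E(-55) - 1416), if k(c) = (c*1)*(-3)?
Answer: -7723220939/1705 ≈ -4.5297e+6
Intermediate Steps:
k(c) = -3*c (k(c) = c*(-3) = -3*c)
E(d) = -19/(31*d) (E(d) = -38*1/(62*d) = -19/(31*d))
(3217 + k(6))*(E(-55) - 1416) = (3217 - 3*6)*(-19/31/(-55) - 1416) = (3217 - 18)*(-19/31*(-1/55) - 1416) = 3199*(19/1705 - 1416) = 3199*(-2414261/1705) = -7723220939/1705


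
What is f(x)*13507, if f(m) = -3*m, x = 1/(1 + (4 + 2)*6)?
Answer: -40521/37 ≈ -1095.2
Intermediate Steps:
x = 1/37 (x = 1/(1 + 6*6) = 1/(1 + 36) = 1/37 ≈ 0.027027)
f(x)*13507 = -3*1/37*13507 = -3/37*13507 = -40521/37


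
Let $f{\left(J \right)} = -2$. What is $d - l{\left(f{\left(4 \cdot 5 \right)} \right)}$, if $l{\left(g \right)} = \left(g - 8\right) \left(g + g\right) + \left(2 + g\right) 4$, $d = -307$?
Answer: $-347$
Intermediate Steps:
$l{\left(g \right)} = 8 + 4 g + 2 g \left(-8 + g\right)$ ($l{\left(g \right)} = \left(-8 + g\right) 2 g + \left(8 + 4 g\right) = 2 g \left(-8 + g\right) + \left(8 + 4 g\right) = 8 + 4 g + 2 g \left(-8 + g\right)$)
$d - l{\left(f{\left(4 \cdot 5 \right)} \right)} = -307 - \left(8 - -24 + 2 \left(-2\right)^{2}\right) = -307 - \left(8 + 24 + 2 \cdot 4\right) = -307 - \left(8 + 24 + 8\right) = -307 - 40 = -347$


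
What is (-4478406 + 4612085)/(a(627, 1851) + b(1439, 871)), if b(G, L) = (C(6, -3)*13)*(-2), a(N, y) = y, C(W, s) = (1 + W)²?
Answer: 133679/577 ≈ 231.68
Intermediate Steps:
b(G, L) = -1274 (b(G, L) = ((1 + 6)²*13)*(-2) = (7²*13)*(-2) = (49*13)*(-2) = 637*(-2) = -1274)
(-4478406 + 4612085)/(a(627, 1851) + b(1439, 871)) = (-4478406 + 4612085)/(1851 - 1274) = 133679/577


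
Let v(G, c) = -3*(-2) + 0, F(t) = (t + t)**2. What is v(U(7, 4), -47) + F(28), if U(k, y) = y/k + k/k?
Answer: 3142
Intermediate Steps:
U(k, y) = 1 + y/k (U(k, y) = y/k + 1 = 1 + y/k)
F(t) = 4*t**2 (F(t) = (2*t)**2 = 4*t**2)
v(G, c) = 6 (v(G, c) = 6 + 0 = 6)
v(U(7, 4), -47) + F(28) = 6 + 4*28**2 = 6 + 4*784 = 6 + 3136 = 3142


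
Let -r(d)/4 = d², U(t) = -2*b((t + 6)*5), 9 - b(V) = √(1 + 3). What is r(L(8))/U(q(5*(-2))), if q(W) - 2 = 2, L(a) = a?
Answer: 128/7 ≈ 18.286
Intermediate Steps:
b(V) = 7 (b(V) = 9 - √(1 + 3) = 9 - √4 = 9 - 1*2 = 9 - 2 = 7)
q(W) = 4 (q(W) = 2 + 2 = 4)
U(t) = -14 (U(t) = -2*7 = -14)
r(d) = -4*d²
r(L(8))/U(q(5*(-2))) = -4*8²/(-14) = -4*64*(-1/14) = -256*(-1/14) = 128/7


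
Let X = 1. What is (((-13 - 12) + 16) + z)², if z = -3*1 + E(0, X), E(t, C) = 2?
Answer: 100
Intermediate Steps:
z = -1 (z = -3*1 + 2 = -3 + 2 = -1)
(((-13 - 12) + 16) + z)² = (((-13 - 12) + 16) - 1)² = ((-25 + 16) - 1)² = (-9 - 1)² = (-10)² = 100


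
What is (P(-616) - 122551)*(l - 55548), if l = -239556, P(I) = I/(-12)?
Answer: 36150141632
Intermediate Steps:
P(I) = -I/12
(P(-616) - 122551)*(l - 55548) = (-1/12*(-616) - 122551)*(-239556 - 55548) = (154/3 - 122551)*(-295104) = -367499/3*(-295104) = 36150141632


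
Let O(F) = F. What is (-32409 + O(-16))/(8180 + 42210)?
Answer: -6485/10078 ≈ -0.64348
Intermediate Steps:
(-32409 + O(-16))/(8180 + 42210) = (-32409 - 16)/(8180 + 42210) = -32425/50390 = -32425*1/50390 = -6485/10078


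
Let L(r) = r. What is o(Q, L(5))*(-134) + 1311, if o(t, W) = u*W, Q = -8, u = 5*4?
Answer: -12089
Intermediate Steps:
u = 20
o(t, W) = 20*W
o(Q, L(5))*(-134) + 1311 = (20*5)*(-134) + 1311 = 100*(-134) + 1311 = -13400 + 1311 = -12089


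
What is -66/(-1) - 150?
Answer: -84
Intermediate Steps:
-66/(-1) - 150 = -1*(-66) - 150 = 66 - 150 = -84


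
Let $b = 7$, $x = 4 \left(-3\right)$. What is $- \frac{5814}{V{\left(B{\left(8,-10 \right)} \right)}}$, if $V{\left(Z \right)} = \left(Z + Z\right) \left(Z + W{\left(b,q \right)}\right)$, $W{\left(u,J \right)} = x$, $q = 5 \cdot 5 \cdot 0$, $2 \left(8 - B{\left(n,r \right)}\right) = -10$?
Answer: $- \frac{2907}{13} \approx -223.62$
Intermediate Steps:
$x = -12$
$B{\left(n,r \right)} = 13$ ($B{\left(n,r \right)} = 8 - -5 = 8 + 5 = 13$)
$q = 0$ ($q = 25 \cdot 0 = 0$)
$W{\left(u,J \right)} = -12$
$V{\left(Z \right)} = 2 Z \left(-12 + Z\right)$ ($V{\left(Z \right)} = \left(Z + Z\right) \left(Z - 12\right) = 2 Z \left(-12 + Z\right)$)
$- \frac{5814}{V{\left(B{\left(8,-10 \right)} \right)}} = - \frac{5814}{2 \cdot 13 \left(-12 + 13\right)} = - \frac{5814}{2 \cdot 13 \cdot 1} = - \frac{5814}{26} = \left(-5814\right) \frac{1}{26} = - \frac{2907}{13}$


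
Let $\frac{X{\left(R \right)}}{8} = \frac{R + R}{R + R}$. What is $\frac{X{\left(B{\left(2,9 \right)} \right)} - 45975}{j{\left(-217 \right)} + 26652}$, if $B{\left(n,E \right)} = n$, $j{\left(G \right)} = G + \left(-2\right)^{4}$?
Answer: $- \frac{45967}{26451} \approx -1.7378$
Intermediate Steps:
$j{\left(G \right)} = 16 + G$ ($j{\left(G \right)} = G + 16 = 16 + G$)
$X{\left(R \right)} = 8$ ($X{\left(R \right)} = 8 \frac{R + R}{R + R} = 8 \frac{2 R}{2 R} = 8 \cdot 2 R \frac{1}{2 R} = 8 \cdot 1 = 8$)
$\frac{X{\left(B{\left(2,9 \right)} \right)} - 45975}{j{\left(-217 \right)} + 26652} = \frac{8 - 45975}{\left(16 - 217\right) + 26652} = - \frac{45967}{-201 + 26652} = - \frac{45967}{26451}$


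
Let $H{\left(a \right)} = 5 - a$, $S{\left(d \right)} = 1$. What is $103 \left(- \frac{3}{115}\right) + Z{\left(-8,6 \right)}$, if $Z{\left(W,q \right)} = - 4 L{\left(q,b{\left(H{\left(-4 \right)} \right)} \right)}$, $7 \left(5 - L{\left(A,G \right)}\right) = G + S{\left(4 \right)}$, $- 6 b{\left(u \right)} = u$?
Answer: $- \frac{18493}{805} \approx -22.973$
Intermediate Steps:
$b{\left(u \right)} = - \frac{u}{6}$
$L{\left(A,G \right)} = \frac{34}{7} - \frac{G}{7}$ ($L{\left(A,G \right)} = 5 - \frac{G + 1}{7} = 5 - \frac{1 + G}{7} = 5 - \left(\frac{1}{7} + \frac{G}{7}\right) = \frac{34}{7} - \frac{G}{7}$)
$Z{\left(W,q \right)} = - \frac{142}{7}$ ($Z{\left(W,q \right)} = - 4 \left(\frac{34}{7} - \frac{\left(- \frac{1}{6}\right) \left(5 - -4\right)}{7}\right) = - 4 \left(\frac{34}{7} - \frac{\left(- \frac{1}{6}\right) \left(5 + 4\right)}{7}\right) = - 4 \left(\frac{34}{7} - \frac{\left(- \frac{1}{6}\right) 9}{7}\right) = - 4 \left(\frac{34}{7} - - \frac{3}{14}\right) = - 4 \left(\frac{34}{7} + \frac{3}{14}\right) = \left(-4\right) \frac{71}{14} = - \frac{142}{7}$)
$103 \left(- \frac{3}{115}\right) + Z{\left(-8,6 \right)} = 103 \left(- \frac{3}{115}\right) - \frac{142}{7} = - \frac{309}{115} - \frac{142}{7} = - \frac{18493}{805}$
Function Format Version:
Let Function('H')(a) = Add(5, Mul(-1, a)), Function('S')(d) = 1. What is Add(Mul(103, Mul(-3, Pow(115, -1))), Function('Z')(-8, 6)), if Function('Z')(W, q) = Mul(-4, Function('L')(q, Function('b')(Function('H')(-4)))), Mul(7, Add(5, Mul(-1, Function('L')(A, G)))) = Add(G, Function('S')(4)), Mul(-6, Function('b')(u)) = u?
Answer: Rational(-18493, 805) ≈ -22.973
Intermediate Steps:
Function('b')(u) = Mul(Rational(-1, 6), u)
Function('L')(A, G) = Add(Rational(34, 7), Mul(Rational(-1, 7), G)) (Function('L')(A, G) = Add(5, Mul(Rational(-1, 7), Add(G, 1))) = Add(5, Mul(Rational(-1, 7), Add(1, G))) = Add(5, Add(Rational(-1, 7), Mul(Rational(-1, 7), G))) = Add(Rational(34, 7), Mul(Rational(-1, 7), G)))
Function('Z')(W, q) = Rational(-142, 7) (Function('Z')(W, q) = Mul(-4, Add(Rational(34, 7), Mul(Rational(-1, 7), Mul(Rational(-1, 6), Add(5, Mul(-1, -4)))))) = Mul(-4, Add(Rational(34, 7), Mul(Rational(-1, 7), Mul(Rational(-1, 6), Add(5, 4))))) = Mul(-4, Add(Rational(34, 7), Mul(Rational(-1, 7), Mul(Rational(-1, 6), 9)))) = Mul(-4, Add(Rational(34, 7), Mul(Rational(-1, 7), Rational(-3, 2)))) = Mul(-4, Add(Rational(34, 7), Rational(3, 14))) = Mul(-4, Rational(71, 14)) = Rational(-142, 7))
Add(Mul(103, Mul(-3, Pow(115, -1))), Function('Z')(-8, 6)) = Add(Mul(103, Mul(-3, Pow(115, -1))), Rational(-142, 7)) = Add(Mul(103, Mul(-3, Rational(1, 115))), Rational(-142, 7)) = Add(Mul(103, Rational(-3, 115)), Rational(-142, 7)) = Add(Rational(-309, 115), Rational(-142, 7)) = Rational(-18493, 805)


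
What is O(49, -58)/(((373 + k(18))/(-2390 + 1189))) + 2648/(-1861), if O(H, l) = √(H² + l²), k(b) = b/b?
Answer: -2648/1861 - 1201*√5765/374 ≈ -245.24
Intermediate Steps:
k(b) = 1
O(49, -58)/(((373 + k(18))/(-2390 + 1189))) + 2648/(-1861) = √(49² + (-58)²)/(((373 + 1)/(-2390 + 1189))) + 2648/(-1861) = √(2401 + 3364)/((374/(-1201))) + 2648*(-1/1861) = √5765/((374*(-1/1201))) - 2648/1861 = √5765/(-374/1201) - 2648/1861 = √5765*(-1201/374) - 2648/1861 = -1201*√5765/374 - 2648/1861 = -2648/1861 - 1201*√5765/374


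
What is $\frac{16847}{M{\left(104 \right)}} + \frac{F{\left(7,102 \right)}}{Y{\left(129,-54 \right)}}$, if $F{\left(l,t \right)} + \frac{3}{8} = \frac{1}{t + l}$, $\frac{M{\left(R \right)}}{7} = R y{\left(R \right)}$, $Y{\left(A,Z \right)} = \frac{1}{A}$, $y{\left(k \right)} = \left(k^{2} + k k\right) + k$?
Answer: $- \frac{81393854053}{1724795072} \approx -47.19$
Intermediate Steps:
$y{\left(k \right)} = k + 2 k^{2}$ ($y{\left(k \right)} = \left(k^{2} + k^{2}\right) + k = 2 k^{2} + k = k + 2 k^{2}$)
$M{\left(R \right)} = 7 R^{2} \left(1 + 2 R\right)$ ($M{\left(R \right)} = 7 R R \left(1 + 2 R\right) = 7 R^{2} \left(1 + 2 R\right)$)
$F{\left(l,t \right)} = - \frac{3}{8} + \frac{1}{l + t}$ ($F{\left(l,t \right)} = - \frac{3}{8} + \frac{1}{t + l} = - \frac{3}{8} + \frac{1}{l + t}$)
$\frac{16847}{M{\left(104 \right)}} + \frac{F{\left(7,102 \right)}}{Y{\left(129,-54 \right)}} = \frac{16847}{104^{2} \left(7 + 14 \cdot 104\right)} + \frac{\frac{1}{8} \frac{1}{7 + 102} \left(8 - 21 - 306\right)}{\frac{1}{129}} = \frac{16847}{10816 \left(7 + 1456\right)} + \frac{8 - 21 - 306}{8 \cdot 109} \frac{1}{\frac{1}{129}} = \frac{16847}{10816 \cdot 1463} + \frac{1}{8} \cdot \frac{1}{109} \left(-319\right) 129 = \frac{16847}{15823808} - \frac{41151}{872} = - \frac{81393854053}{1724795072}$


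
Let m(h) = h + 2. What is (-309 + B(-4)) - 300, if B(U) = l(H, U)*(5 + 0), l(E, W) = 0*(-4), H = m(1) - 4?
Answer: -609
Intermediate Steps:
m(h) = 2 + h
H = -1 (H = (2 + 1) - 4 = 3 - 4 = -1)
l(E, W) = 0
B(U) = 0 (B(U) = 0*(5 + 0) = 0*5 = 0)
(-309 + B(-4)) - 300 = (-309 + 0) - 300 = -309 - 300 = -609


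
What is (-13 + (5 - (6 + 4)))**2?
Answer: 324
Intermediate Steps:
(-13 + (5 - (6 + 4)))**2 = (-13 + (5 - 1*10))**2 = (-13 + (5 - 10))**2 = (-13 - 5)**2 = (-18)**2 = 324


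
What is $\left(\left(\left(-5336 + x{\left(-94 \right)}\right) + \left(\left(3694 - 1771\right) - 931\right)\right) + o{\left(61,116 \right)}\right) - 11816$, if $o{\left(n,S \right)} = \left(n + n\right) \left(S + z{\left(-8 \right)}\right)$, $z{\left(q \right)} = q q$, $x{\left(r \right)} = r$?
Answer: $5706$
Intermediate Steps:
$z{\left(q \right)} = q^{2}$
$o{\left(n,S \right)} = 2 n \left(64 + S\right)$ ($o{\left(n,S \right)} = \left(n + n\right) \left(S + \left(-8\right)^{2}\right) = 2 n \left(S + 64\right) = 2 n \left(64 + S\right)$)
$\left(\left(\left(-5336 + x{\left(-94 \right)}\right) + \left(\left(3694 - 1771\right) - 931\right)\right) + o{\left(61,116 \right)}\right) - 11816 = \left(\left(\left(-5336 - 94\right) + \left(\left(3694 - 1771\right) - 931\right)\right) + 2 \cdot 61 \left(64 + 116\right)\right) - 11816 = \left(\left(-5430 + \left(1923 - 931\right)\right) + 2 \cdot 61 \cdot 180\right) - 11816 = \left(\left(-5430 + 992\right) + 21960\right) - 11816 = \left(-4438 + 21960\right) - 11816 = 17522 - 11816 = 5706$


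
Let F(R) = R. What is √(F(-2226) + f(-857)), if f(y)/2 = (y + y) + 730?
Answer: 3*I*√466 ≈ 64.761*I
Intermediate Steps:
f(y) = 1460 + 4*y (f(y) = 2*((y + y) + 730) = 2*(2*y + 730) = 2*(730 + 2*y) = 1460 + 4*y)
√(F(-2226) + f(-857)) = √(-2226 + (1460 + 4*(-857))) = √(-2226 + (1460 - 3428)) = √(-2226 - 1968) = √(-4194) = 3*I*√466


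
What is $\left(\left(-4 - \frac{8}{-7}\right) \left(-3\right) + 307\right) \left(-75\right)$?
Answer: $- \frac{165675}{7} \approx -23668.0$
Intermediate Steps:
$\left(\left(-4 - \frac{8}{-7}\right) \left(-3\right) + 307\right) \left(-75\right) = \left(\left(-4 - - \frac{8}{7}\right) \left(-3\right) + 307\right) \left(-75\right) = \left(\left(-4 + \frac{8}{7}\right) \left(-3\right) + 307\right) \left(-75\right) = \left(\left(- \frac{20}{7}\right) \left(-3\right) + 307\right) \left(-75\right) = \left(\frac{60}{7} + 307\right) \left(-75\right) = \frac{2209}{7} \left(-75\right) = - \frac{165675}{7}$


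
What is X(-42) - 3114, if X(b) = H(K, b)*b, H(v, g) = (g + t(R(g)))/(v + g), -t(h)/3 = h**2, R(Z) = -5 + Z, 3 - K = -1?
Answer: -10485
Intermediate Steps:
K = 4 (K = 3 - 1*(-1) = 3 + 1 = 4)
t(h) = -3*h**2
H(v, g) = (g - 3*(-5 + g)**2)/(g + v) (H(v, g) = (g - 3*(-5 + g)**2)/(v + g) = (g - 3*(-5 + g)**2)/(g + v))
X(b) = b*(b - 3*(-5 + b)**2)/(4 + b) (X(b) = ((b - 3*(-5 + b)**2)/(b + 4))*b = ((b - 3*(-5 + b)**2)/(4 + b))*b = b*(b - 3*(-5 + b)**2)/(4 + b))
X(-42) - 3114 = -42*(-42 - 3*(-5 - 42)**2)/(4 - 42) - 3114 = -42*(-42 - 3*(-47)**2)/(-38) - 3114 = -42*(-1/38)*(-42 - 3*2209) - 3114 = -42*(-1/38)*(-42 - 6627) - 3114 = -42*(-1/38)*(-6669) - 3114 = -7371 - 3114 = -10485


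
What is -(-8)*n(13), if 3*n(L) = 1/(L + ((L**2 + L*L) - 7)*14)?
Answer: 1/1806 ≈ 0.00055371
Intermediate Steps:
n(L) = 1/(42*(-7 + L + 2*L**2)) (n(L) = (1/(L + ((L**2 + L*L) - 7)*14))/3 = ((1/14)/(L + ((L**2 + L**2) - 7)))/3 = ((1/14)/(L + (2*L**2 - 7)))/3 = ((1/14)/(L + (-7 + 2*L**2)))/3 = ((1/14)/(-7 + L + 2*L**2))/3 = (1/(14*(-7 + L + 2*L**2)))/3 = 1/(42*(-7 + L + 2*L**2)))
-(-8)*n(13) = -(-8)*1/(42*(-7 + 13 + 2*13**2)) = -(-8)*1/(42*(-7 + 13 + 2*169)) = -(-8)*1/(42*(-7 + 13 + 338)) = -(-8)*(1/42)/344 = -(-8)*(1/42)*(1/344) = -(-8)/14448 = -1*(-1/1806) = 1/1806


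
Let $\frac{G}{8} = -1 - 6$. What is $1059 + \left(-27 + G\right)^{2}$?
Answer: $7948$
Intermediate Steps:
$G = -56$ ($G = 8 \left(-1 - 6\right) = 8 \left(-7\right) = -56$)
$1059 + \left(-27 + G\right)^{2} = 1059 + \left(-27 - 56\right)^{2} = 1059 + \left(-83\right)^{2} = 1059 + 6889 = 7948$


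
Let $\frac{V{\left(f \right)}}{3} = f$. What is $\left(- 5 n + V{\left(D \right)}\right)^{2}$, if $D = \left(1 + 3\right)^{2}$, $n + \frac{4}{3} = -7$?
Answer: $\frac{72361}{9} \approx 8040.1$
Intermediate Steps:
$n = - \frac{25}{3}$ ($n = - \frac{4}{3} - 7 = - \frac{25}{3} \approx -8.3333$)
$D = 16$ ($D = 4^{2} = 16$)
$V{\left(f \right)} = 3 f$
$\left(- 5 n + V{\left(D \right)}\right)^{2} = \left(\left(-5\right) \left(- \frac{25}{3}\right) + 3 \cdot 16\right)^{2} = \left(\frac{125}{3} + 48\right)^{2} = \left(\frac{269}{3}\right)^{2} = \frac{72361}{9}$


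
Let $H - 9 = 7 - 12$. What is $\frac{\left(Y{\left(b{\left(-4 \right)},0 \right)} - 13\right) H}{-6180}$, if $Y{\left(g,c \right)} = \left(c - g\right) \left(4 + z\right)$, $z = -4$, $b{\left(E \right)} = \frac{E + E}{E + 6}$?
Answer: $\frac{13}{1545} \approx 0.0084142$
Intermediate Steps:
$b{\left(E \right)} = \frac{2 E}{6 + E}$
$Y{\left(g,c \right)} = 0$ ($Y{\left(g,c \right)} = \left(c - g\right) \left(4 - 4\right) = \left(c - g\right) 0 = 0$)
$H = 4$ ($H = 9 + \left(7 - 12\right) = 9 - 5 = 4$)
$\frac{\left(Y{\left(b{\left(-4 \right)},0 \right)} - 13\right) H}{-6180} = \frac{\left(0 - 13\right) 4}{-6180} = \left(-13\right) 4 \left(- \frac{1}{6180}\right) = \left(-52\right) \left(- \frac{1}{6180}\right) = \frac{13}{1545}$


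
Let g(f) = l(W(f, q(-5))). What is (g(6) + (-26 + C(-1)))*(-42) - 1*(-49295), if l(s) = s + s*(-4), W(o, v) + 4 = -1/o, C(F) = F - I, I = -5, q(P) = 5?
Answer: 49694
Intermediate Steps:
C(F) = 5 + F (C(F) = F - 1*(-5) = F + 5 = 5 + F)
W(o, v) = -4 - 1/o
l(s) = -3*s (l(s) = s - 4*s = -3*s)
g(f) = 12 + 3/f (g(f) = -3*(-4 - 1/f) = 12 + 3/f)
(g(6) + (-26 + C(-1)))*(-42) - 1*(-49295) = ((12 + 3/6) + (-26 + (5 - 1)))*(-42) - 1*(-49295) = ((12 + 3*(⅙)) + (-26 + 4))*(-42) + 49295 = ((12 + ½) - 22)*(-42) + 49295 = (25/2 - 22)*(-42) + 49295 = -19/2*(-42) + 49295 = 399 + 49295 = 49694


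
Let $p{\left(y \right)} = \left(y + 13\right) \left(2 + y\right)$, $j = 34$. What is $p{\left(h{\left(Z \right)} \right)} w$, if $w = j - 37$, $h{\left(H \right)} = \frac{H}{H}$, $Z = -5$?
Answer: $-126$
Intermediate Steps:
$h{\left(H \right)} = 1$
$p{\left(y \right)} = \left(2 + y\right) \left(13 + y\right)$ ($p{\left(y \right)} = \left(13 + y\right) \left(2 + y\right) = \left(2 + y\right) \left(13 + y\right)$)
$w = -3$ ($w = 34 - 37 = -3$)
$p{\left(h{\left(Z \right)} \right)} w = \left(26 + 1^{2} + 15 \cdot 1\right) \left(-3\right) = \left(26 + 1 + 15\right) \left(-3\right) = 42 \left(-3\right) = -126$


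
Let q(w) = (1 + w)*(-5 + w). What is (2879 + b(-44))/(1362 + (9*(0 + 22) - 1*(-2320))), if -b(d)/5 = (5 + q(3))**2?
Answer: 1417/1940 ≈ 0.73041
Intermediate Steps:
b(d) = -45 (b(d) = -5*(5 + (-5 + 3**2 - 4*3))**2 = -5*(5 + (-5 + 9 - 12))**2 = -5*(5 - 8)**2 = -5*(-3)**2 = -5*9 = -45)
(2879 + b(-44))/(1362 + (9*(0 + 22) - 1*(-2320))) = (2879 - 45)/(1362 + (9*(0 + 22) - 1*(-2320))) = 2834/(1362 + (9*22 + 2320)) = 2834/(1362 + (198 + 2320)) = 2834/(1362 + 2518) = 2834/3880 = 2834*(1/3880) = 1417/1940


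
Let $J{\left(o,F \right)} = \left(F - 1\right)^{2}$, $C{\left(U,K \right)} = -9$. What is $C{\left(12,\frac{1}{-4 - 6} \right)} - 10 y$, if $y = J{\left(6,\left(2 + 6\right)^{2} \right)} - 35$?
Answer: $-39349$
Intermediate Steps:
$J{\left(o,F \right)} = \left(-1 + F\right)^{2}$
$y = 3934$ ($y = \left(-1 + \left(2 + 6\right)^{2}\right)^{2} - 35 = \left(-1 + 8^{2}\right)^{2} - 35 = \left(-1 + 64\right)^{2} - 35 = 63^{2} - 35 = 3969 - 35 = 3934$)
$C{\left(12,\frac{1}{-4 - 6} \right)} - 10 y = -9 - 39340 = -39349$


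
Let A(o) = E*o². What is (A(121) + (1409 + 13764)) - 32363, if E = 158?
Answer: 2296088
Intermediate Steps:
A(o) = 158*o²
(A(121) + (1409 + 13764)) - 32363 = (158*121² + (1409 + 13764)) - 32363 = (158*14641 + 15173) - 32363 = (2313278 + 15173) - 32363 = 2328451 - 32363 = 2296088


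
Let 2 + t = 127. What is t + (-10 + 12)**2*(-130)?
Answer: -395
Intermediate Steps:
t = 125 (t = -2 + 127 = 125)
t + (-10 + 12)**2*(-130) = 125 + (-10 + 12)**2*(-130) = 125 + 2**2*(-130) = 125 + 4*(-130) = 125 - 520 = -395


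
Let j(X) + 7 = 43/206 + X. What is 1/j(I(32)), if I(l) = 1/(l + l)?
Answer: -6592/44665 ≈ -0.14759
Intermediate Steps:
I(l) = 1/(2*l)
j(X) = -1399/206 + X (j(X) = -7 + (43/206 + X) = -1399/206 + X)
1/j(I(32)) = 1/(-1399/206 + (1/2)/32) = 1/(-1399/206 + (1/2)*(1/32)) = 1/(-1399/206 + 1/64) = 1/(-44665/6592) = -6592/44665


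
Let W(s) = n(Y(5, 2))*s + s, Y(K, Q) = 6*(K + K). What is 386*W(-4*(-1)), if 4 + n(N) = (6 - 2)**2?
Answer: 20072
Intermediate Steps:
Y(K, Q) = 12*K (Y(K, Q) = 6*(2*K) = 12*K)
n(N) = 12 (n(N) = -4 + (6 - 2)**2 = -4 + 4**2 = -4 + 16 = 12)
W(s) = 13*s (W(s) = 12*s + s = 13*s)
386*W(-4*(-1)) = 386*(13*(-4*(-1))) = 386*(13*4) = 386*52 = 20072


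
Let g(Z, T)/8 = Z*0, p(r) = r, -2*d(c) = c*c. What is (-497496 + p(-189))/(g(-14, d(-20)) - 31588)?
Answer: 497685/31588 ≈ 15.756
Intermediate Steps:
d(c) = -c²/2 (d(c) = -c*c/2 = -c²/2)
g(Z, T) = 0 (g(Z, T) = 8*(Z*0) = 8*0 = 0)
(-497496 + p(-189))/(g(-14, d(-20)) - 31588) = (-497496 - 189)/(0 - 31588) = -497685/(-31588) = -497685*(-1/31588) = 497685/31588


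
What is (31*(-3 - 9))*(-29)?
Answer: 10788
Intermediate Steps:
(31*(-3 - 9))*(-29) = (31*(-12))*(-29) = -372*(-29) = 10788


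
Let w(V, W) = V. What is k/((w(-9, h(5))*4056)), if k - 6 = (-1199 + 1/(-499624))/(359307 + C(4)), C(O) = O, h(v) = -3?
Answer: -119613705023/728134738603584 ≈ -0.00016427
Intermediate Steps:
k = 1076523345207/179520399064 (k = 6 + (-1199 + 1/(-499624))/(359307 + 4) = 6 + (-1199 - 1/499624)/359311 = 6 - 599049177/499624*1/359311 = 6 - 599049177/179520399064 = 1076523345207/179520399064 ≈ 5.9967)
k/((w(-9, h(5))*4056)) = 1076523345207/(179520399064*((-9*4056))) = (1076523345207/179520399064)/(-36504) = (1076523345207/179520399064)*(-1/36504) = -119613705023/728134738603584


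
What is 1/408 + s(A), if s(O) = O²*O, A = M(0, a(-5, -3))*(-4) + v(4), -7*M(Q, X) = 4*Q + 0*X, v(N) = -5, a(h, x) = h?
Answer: -50999/408 ≈ -125.00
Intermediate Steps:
M(Q, X) = -4*Q/7 (M(Q, X) = -(4*Q + 0*X)/7 = -(4*Q + 0)/7 = -4*Q/7)
A = -5 (A = -4/7*0*(-4) - 5 = 0*(-4) - 5 = 0 - 5 = -5)
s(O) = O³
1/408 + s(A) = 1/408 + (-5)³ = 1/408 - 125 = -50999/408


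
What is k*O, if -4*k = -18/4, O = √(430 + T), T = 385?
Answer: 9*√815/8 ≈ 32.117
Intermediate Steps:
O = √815 (O = √(430 + 385) = √815 ≈ 28.548)
k = 9/8 (k = -(-9)/(2*4) = -¼*(-9/2) = 9/8 ≈ 1.1250)
k*O = 9*√815/8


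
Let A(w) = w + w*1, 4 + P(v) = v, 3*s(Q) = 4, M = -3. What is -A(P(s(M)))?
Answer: 16/3 ≈ 5.3333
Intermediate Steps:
s(Q) = 4/3 (s(Q) = (⅓)*4 = 4/3)
P(v) = -4 + v
A(w) = 2*w (A(w) = w + w = 2*w)
-A(P(s(M))) = -2*(-4 + 4/3) = -2*(-8)/3 = -1*(-16/3) = 16/3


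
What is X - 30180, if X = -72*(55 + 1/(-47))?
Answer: -1604508/47 ≈ -34138.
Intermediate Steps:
X = -186048/47 (X = -72*(55 - 1/47) = -72*2584/47 = -186048/47 ≈ -3958.5)
X - 30180 = -186048/47 - 30180 = -1604508/47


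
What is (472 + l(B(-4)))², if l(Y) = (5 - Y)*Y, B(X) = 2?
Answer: 228484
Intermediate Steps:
l(Y) = Y*(5 - Y)
(472 + l(B(-4)))² = (472 + 2*(5 - 1*2))² = (472 + 2*(5 - 2))² = (472 + 2*3)² = (472 + 6)² = 478² = 228484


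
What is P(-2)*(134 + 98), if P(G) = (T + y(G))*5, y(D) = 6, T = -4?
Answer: 2320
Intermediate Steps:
P(G) = 10 (P(G) = (-4 + 6)*5 = 2*5 = 10)
P(-2)*(134 + 98) = 10*(134 + 98) = 10*232 = 2320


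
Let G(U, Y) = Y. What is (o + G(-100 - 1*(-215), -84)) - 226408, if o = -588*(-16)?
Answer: -217084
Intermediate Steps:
o = 9408
(o + G(-100 - 1*(-215), -84)) - 226408 = (9408 - 84) - 226408 = 9324 - 226408 = -217084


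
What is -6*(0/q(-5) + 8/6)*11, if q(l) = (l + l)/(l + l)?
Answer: -88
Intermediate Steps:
q(l) = 1 (q(l) = (2*l)/((2*l)) = (2*l)*(1/(2*l)) = 1)
-6*(0/q(-5) + 8/6)*11 = -6*(0/1 + 8/6)*11 = -6*(0*1 + 8*(⅙))*11 = -6*(0 + 4/3)*11 = -6*4/3*11 = -8*11 = -88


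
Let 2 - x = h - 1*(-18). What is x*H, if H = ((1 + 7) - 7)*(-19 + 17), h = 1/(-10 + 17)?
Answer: 226/7 ≈ 32.286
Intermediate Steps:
h = ⅐ (h = 1/7 = ⅐ ≈ 0.14286)
x = -113/7 (x = 2 - (⅐ - 1*(-18)) = 2 - (⅐ + 18) = 2 - 1*127/7 = 2 - 127/7 = -113/7 ≈ -16.143)
H = -2 (H = (8 - 7)*(-2) = 1*(-2) = -2)
x*H = -113/7*(-2) = 226/7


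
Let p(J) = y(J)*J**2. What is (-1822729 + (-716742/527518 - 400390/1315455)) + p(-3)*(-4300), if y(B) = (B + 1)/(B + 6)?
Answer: -124693724996517064/69392619069 ≈ -1.7969e+6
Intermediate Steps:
y(B) = (1 + B)/(6 + B)
p(J) = J**2*(1 + J)/(6 + J) (p(J) = ((1 + J)/(6 + J))*J**2 = J**2*(1 + J)/(6 + J))
(-1822729 + (-716742/527518 - 400390/1315455)) + p(-3)*(-4300) = (-1822729 + (-716742/527518 - 400390/1315455)) + ((-3)**2*(1 - 3)/(6 - 3))*(-4300) = (-1822729 + (-716742*1/527518 - 400390*1/1315455)) + (9*(-2)/3)*(-4300) = (-1822729 + (-358371/263759 - 80078/263091)) + (9*(1/3)*(-2))*(-4300) = (-1822729 - 115405477963/69392619069) - 6*(-4300) = -126484054568497264/69392619069 + 25800 = -124693724996517064/69392619069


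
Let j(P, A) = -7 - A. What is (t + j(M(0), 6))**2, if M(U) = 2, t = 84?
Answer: 5041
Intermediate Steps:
(t + j(M(0), 6))**2 = (84 + (-7 - 1*6))**2 = (84 + (-7 - 6))**2 = (84 - 13)**2 = 71**2 = 5041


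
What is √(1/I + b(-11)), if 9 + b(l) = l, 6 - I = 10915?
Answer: I*√2380136529/10909 ≈ 4.4721*I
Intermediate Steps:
I = -10909 (I = 6 - 1*10915 = 6 - 10915 = -10909)
b(l) = -9 + l
√(1/I + b(-11)) = √(1/(-10909) + (-9 - 11)) = √(-1/10909 - 20) = √(-218181/10909) = I*√2380136529/10909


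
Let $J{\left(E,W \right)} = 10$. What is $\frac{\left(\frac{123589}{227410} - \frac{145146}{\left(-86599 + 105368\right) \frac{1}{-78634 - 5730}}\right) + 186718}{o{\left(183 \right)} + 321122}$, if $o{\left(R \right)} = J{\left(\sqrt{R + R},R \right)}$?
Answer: $\frac{3581620512551201}{1370674321184280} \approx 2.613$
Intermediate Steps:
$o{\left(R \right)} = 10$
$\frac{\left(\frac{123589}{227410} - \frac{145146}{\left(-86599 + 105368\right) \frac{1}{-78634 - 5730}}\right) + 186718}{o{\left(183 \right)} + 321122} = \frac{\left(\frac{123589}{227410} - \frac{145146}{\left(-86599 + 105368\right) \frac{1}{-78634 - 5730}}\right) + 186718}{10 + 321122} = \frac{\left(123589 \cdot \frac{1}{227410} - \frac{145146}{18769 \frac{1}{-84364}}\right) + 186718}{321132} = \left(\left(\frac{123589}{227410} - \frac{145146}{18769 \left(- \frac{1}{84364}\right)}\right) + 186718\right) \frac{1}{321132} = \left(\left(\frac{123589}{227410} - \frac{145146}{- \frac{18769}{84364}}\right) + 186718\right) \frac{1}{321132} = \left(\left(\frac{123589}{227410} - - \frac{12245097144}{18769}\right) + 186718\right) \frac{1}{321132} = \left(\left(\frac{123589}{227410} + \frac{12245097144}{18769}\right) + 186718\right) \frac{1}{321132} = \left(\frac{2784659861158981}{4268258290} + 186718\right) \frac{1}{321132} = \frac{3581620512551201}{4268258290} \cdot \frac{1}{321132} = \frac{3581620512551201}{1370674321184280}$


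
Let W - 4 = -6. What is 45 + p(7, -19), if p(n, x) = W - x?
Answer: 62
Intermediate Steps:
W = -2 (W = 4 - 6 = -2)
p(n, x) = -2 - x
45 + p(7, -19) = 45 + (-2 - 1*(-19)) = 45 + (-2 + 19) = 45 + 17 = 62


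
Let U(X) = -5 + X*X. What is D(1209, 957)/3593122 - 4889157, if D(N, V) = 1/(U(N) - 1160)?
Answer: -25657377610295167463/5247812170952 ≈ -4.8892e+6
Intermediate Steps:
U(X) = -5 + X²
D(N, V) = 1/(-1165 + N²) (D(N, V) = 1/((-5 + N²) - 1160) = 1/(-1165 + N²))
D(1209, 957)/3593122 - 4889157 = 1/(-1165 + 1209²*3593122) - 4889157 = (1/3593122)/(-1165 + 1461681) - 4889157 = (1/3593122)/1460516 - 4889157 = (1/1460516)*(1/3593122) - 4889157 = 1/5247812170952 - 4889157 = -25657377610295167463/5247812170952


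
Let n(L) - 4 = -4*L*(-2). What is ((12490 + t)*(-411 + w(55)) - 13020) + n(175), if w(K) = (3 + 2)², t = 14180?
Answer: -10306236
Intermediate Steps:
n(L) = 4 + 8*L (n(L) = 4 - 4*L*(-2) = 4 + 8*L)
w(K) = 25 (w(K) = 5² = 25)
((12490 + t)*(-411 + w(55)) - 13020) + n(175) = ((12490 + 14180)*(-411 + 25) - 13020) + (4 + 8*175) = (26670*(-386) - 13020) + (4 + 1400) = (-10294620 - 13020) + 1404 = -10307640 + 1404 = -10306236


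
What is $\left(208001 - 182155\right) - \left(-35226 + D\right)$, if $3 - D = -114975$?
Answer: $-53906$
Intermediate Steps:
$D = 114978$ ($D = 3 - -114975 = 3 + 114975 = 114978$)
$\left(208001 - 182155\right) - \left(-35226 + D\right) = \left(208001 - 182155\right) - \left(-35226 + 114978\right) = \left(208001 - 182155\right) - 79752 = 25846 - 79752 = -53906$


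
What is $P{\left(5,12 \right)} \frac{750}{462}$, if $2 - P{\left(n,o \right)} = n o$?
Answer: $- \frac{7250}{77} \approx -94.156$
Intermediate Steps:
$P{\left(n,o \right)} = 2 - n o$
$P{\left(5,12 \right)} \frac{750}{462} = \left(2 - 5 \cdot 12\right) \frac{750}{462} = \left(2 - 60\right) 750 \cdot \frac{1}{462} = \left(-58\right) \frac{125}{77} = - \frac{7250}{77}$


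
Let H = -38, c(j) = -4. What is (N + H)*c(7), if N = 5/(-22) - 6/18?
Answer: 5090/33 ≈ 154.24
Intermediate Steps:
N = -37/66 (N = 5*(-1/22) - 6*1/18 = -5/22 - ⅓ = -37/66 ≈ -0.56061)
(N + H)*c(7) = (-37/66 - 38)*(-4) = -2545/66*(-4) = 5090/33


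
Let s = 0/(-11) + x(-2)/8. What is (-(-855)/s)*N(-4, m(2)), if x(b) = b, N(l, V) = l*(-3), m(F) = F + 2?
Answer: -41040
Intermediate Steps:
m(F) = 2 + F
N(l, V) = -3*l
s = -¼ (s = 0/(-11) - 2/8 = 0*(-1/11) - 2*⅛ = 0 - ¼ = -¼ ≈ -0.25000)
(-(-855)/s)*N(-4, m(2)) = (-(-855)/(-¼))*(-3*(-4)) = -(-855)*(-4)*12 = -45*76*12 = -3420*12 = -41040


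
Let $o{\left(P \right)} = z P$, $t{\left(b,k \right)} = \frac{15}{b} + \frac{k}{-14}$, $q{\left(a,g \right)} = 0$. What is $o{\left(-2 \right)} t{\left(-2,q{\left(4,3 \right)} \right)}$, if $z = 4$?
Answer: $60$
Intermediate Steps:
$t{\left(b,k \right)} = \frac{15}{b} - \frac{k}{14}$ ($t{\left(b,k \right)} = \frac{15}{b} + k \left(- \frac{1}{14}\right) = \frac{15}{b} - \frac{k}{14}$)
$o{\left(P \right)} = 4 P$
$o{\left(-2 \right)} t{\left(-2,q{\left(4,3 \right)} \right)} = 4 \left(-2\right) \left(\frac{15}{-2} - 0\right) = - 8 \left(15 \left(- \frac{1}{2}\right) + 0\right) = - 8 \left(- \frac{15}{2} + 0\right) = \left(-8\right) \left(- \frac{15}{2}\right) = 60$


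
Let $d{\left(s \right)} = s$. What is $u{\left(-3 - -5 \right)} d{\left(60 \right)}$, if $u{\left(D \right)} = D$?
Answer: $120$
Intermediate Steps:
$u{\left(-3 - -5 \right)} d{\left(60 \right)} = \left(-3 - -5\right) 60 = \left(-3 + 5\right) 60 = 2 \cdot 60 = 120$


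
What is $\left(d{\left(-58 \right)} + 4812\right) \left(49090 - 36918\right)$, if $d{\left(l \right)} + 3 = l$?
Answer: $57829172$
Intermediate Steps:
$d{\left(l \right)} = -3 + l$
$\left(d{\left(-58 \right)} + 4812\right) \left(49090 - 36918\right) = \left(\left(-3 - 58\right) + 4812\right) \left(49090 - 36918\right) = \left(-61 + 4812\right) 12172 = 4751 \cdot 12172 = 57829172$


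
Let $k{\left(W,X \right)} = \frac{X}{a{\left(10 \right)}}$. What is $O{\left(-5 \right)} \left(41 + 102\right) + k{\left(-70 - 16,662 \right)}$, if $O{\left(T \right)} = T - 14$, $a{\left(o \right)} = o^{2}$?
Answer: $- \frac{135519}{50} \approx -2710.4$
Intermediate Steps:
$O{\left(T \right)} = -14 + T$
$k{\left(W,X \right)} = \frac{X}{100}$ ($k{\left(W,X \right)} = \frac{X}{10^{2}} = \frac{X}{100}$)
$O{\left(-5 \right)} \left(41 + 102\right) + k{\left(-70 - 16,662 \right)} = \left(-14 - 5\right) \left(41 + 102\right) + \frac{1}{100} \cdot 662 = \left(-19\right) 143 + \frac{331}{50} = -2717 + \frac{331}{50} = - \frac{135519}{50}$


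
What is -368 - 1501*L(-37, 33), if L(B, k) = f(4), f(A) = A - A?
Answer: -368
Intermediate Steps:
f(A) = 0
L(B, k) = 0
-368 - 1501*L(-37, 33) = -368 - 1501*0 = -368 + 0 = -368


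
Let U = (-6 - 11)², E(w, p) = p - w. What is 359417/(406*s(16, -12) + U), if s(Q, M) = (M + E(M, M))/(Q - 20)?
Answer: 359417/1507 ≈ 238.50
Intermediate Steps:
s(Q, M) = M/(-20 + Q) (s(Q, M) = (M + (M - M))/(Q - 20) = (M + 0)/(-20 + Q) = M/(-20 + Q))
U = 289 (U = (-17)² = 289)
359417/(406*s(16, -12) + U) = 359417/(406*(-12/(-20 + 16)) + 289) = 359417/(406*(-12/(-4)) + 289) = 359417/(406*(-12*(-¼)) + 289) = 359417/(406*3 + 289) = 359417/(1218 + 289) = 359417/1507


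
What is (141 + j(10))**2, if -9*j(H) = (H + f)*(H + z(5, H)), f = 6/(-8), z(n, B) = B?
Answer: 1175056/81 ≈ 14507.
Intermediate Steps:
f = -3/4 (f = 6*(-1/8) = -3/4 ≈ -0.75000)
j(H) = -2*H*(-3/4 + H)/9 (j(H) = -(H - 3/4)*(H + H)/9 = -(-3/4 + H)*2*H/9 = -2*H*(-3/4 + H)/9)
(141 + j(10))**2 = (141 + (1/18)*10*(3 - 4*10))**2 = (141 + (1/18)*10*(3 - 40))**2 = (141 + (1/18)*10*(-37))**2 = (141 - 185/9)**2 = (1084/9)**2 = 1175056/81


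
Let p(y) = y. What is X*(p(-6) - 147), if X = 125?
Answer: -19125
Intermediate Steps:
X*(p(-6) - 147) = 125*(-6 - 147) = 125*(-153) = -19125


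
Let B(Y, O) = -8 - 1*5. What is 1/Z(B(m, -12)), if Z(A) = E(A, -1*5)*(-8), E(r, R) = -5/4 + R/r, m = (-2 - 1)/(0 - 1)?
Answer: 13/90 ≈ 0.14444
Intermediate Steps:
m = 3 (m = -3/(-1) = -3*(-1) = 3)
B(Y, O) = -13 (B(Y, O) = -8 - 5 = -13)
E(r, R) = -5/4 + R/r (E(r, R) = -5*1/4 + R/r = -5/4 + R/r)
Z(A) = 10 + 40/A (Z(A) = (-5/4 + (-1*5)/A)*(-8) = (-5/4 - 5/A)*(-8) = 10 + 40/A)
1/Z(B(m, -12)) = 1/(10 + 40/(-13)) = 1/(10 + 40*(-1/13)) = 1/(10 - 40/13) = 1/(90/13) = 13/90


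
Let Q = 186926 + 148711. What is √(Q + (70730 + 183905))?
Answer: 8*√9223 ≈ 768.29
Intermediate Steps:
Q = 335637
√(Q + (70730 + 183905)) = √(335637 + (70730 + 183905)) = √(335637 + 254635) = √590272 = 8*√9223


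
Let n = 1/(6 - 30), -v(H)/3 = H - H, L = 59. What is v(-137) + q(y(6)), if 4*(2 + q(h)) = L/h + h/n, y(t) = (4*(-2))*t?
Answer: 54853/192 ≈ 285.69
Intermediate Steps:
v(H) = 0 (v(H) = -3*(H - H) = -3*0 = 0)
y(t) = -8*t
n = -1/24 (n = 1/(-24) = -1/24 ≈ -0.041667)
q(h) = -2 - 6*h + 59/(4*h) (q(h) = -2 + (59/h + h/(-1/24))/4 = -2 + (59/h + h*(-24))/4 = -2 + (59/h - 24*h)/4 = -2 + (-24*h + 59/h)/4 = -2 + (-6*h + 59/(4*h)) = -2 - 6*h + 59/(4*h))
v(-137) + q(y(6)) = 0 + (-2 - (-48)*6 + 59/(4*((-8*6)))) = 0 + (-2 - 6*(-48) + (59/4)/(-48)) = 0 + (-2 + 288 + (59/4)*(-1/48)) = 0 + (-2 + 288 - 59/192) = 0 + 54853/192 = 54853/192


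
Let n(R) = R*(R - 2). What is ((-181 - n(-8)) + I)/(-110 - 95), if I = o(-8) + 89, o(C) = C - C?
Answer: 172/205 ≈ 0.83902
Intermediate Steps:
o(C) = 0
n(R) = R*(-2 + R)
I = 89 (I = 0 + 89 = 89)
((-181 - n(-8)) + I)/(-110 - 95) = ((-181 - (-8)*(-2 - 8)) + 89)/(-110 - 95) = ((-181 - (-8)*(-10)) + 89)/(-205) = ((-181 - 1*80) + 89)*(-1/205) = ((-181 - 80) + 89)*(-1/205) = (-261 + 89)*(-1/205) = -172*(-1/205) = 172/205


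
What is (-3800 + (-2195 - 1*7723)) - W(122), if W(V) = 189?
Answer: -13907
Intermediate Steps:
(-3800 + (-2195 - 1*7723)) - W(122) = (-3800 + (-2195 - 1*7723)) - 1*189 = (-3800 + (-2195 - 7723)) - 189 = (-3800 - 9918) - 189 = -13718 - 189 = -13907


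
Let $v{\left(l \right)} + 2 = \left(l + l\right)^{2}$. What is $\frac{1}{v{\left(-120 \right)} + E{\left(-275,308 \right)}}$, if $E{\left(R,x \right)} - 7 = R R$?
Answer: $\frac{1}{133230} \approx 7.5058 \cdot 10^{-6}$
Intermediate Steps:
$E{\left(R,x \right)} = 7 + R^{2}$ ($E{\left(R,x \right)} = 7 + R R = 7 + R^{2}$)
$v{\left(l \right)} = -2 + 4 l^{2}$ ($v{\left(l \right)} = -2 + \left(l + l\right)^{2} = -2 + \left(2 l\right)^{2} = -2 + 4 l^{2}$)
$\frac{1}{v{\left(-120 \right)} + E{\left(-275,308 \right)}} = \frac{1}{\left(-2 + 4 \left(-120\right)^{2}\right) + \left(7 + \left(-275\right)^{2}\right)} = \frac{1}{\left(-2 + 4 \cdot 14400\right) + \left(7 + 75625\right)} = \frac{1}{\left(-2 + 57600\right) + 75632} = \frac{1}{57598 + 75632} = \frac{1}{133230}$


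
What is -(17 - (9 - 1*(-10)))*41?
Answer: 82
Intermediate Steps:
-(17 - (9 - 1*(-10)))*41 = -(17 - (9 + 10))*41 = -(17 - 1*19)*41 = -(17 - 19)*41 = -1*(-2)*41 = 2*41 = 82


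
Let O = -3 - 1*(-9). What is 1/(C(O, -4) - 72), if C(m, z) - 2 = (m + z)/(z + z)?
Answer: -4/281 ≈ -0.014235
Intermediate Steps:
O = 6 (O = -3 + 9 = 6)
C(m, z) = 2 + (m + z)/(2*z) (C(m, z) = 2 + (m + z)/(z + z) = 2 + (m + z)/((2*z)) = 2 + (m + z)*(1/(2*z)) = 2 + (m + z)/(2*z))
1/(C(O, -4) - 72) = 1/((½)*(6 + 5*(-4))/(-4) - 72) = 1/((½)*(-¼)*(6 - 20) - 72) = 1/((½)*(-¼)*(-14) - 72) = 1/(7/4 - 72) = 1/(-281/4) = -4/281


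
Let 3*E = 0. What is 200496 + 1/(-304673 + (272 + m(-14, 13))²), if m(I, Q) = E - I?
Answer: 44685946991/222877 ≈ 2.0050e+5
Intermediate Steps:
E = 0 (E = (⅓)*0 = 0)
m(I, Q) = -I (m(I, Q) = 0 - I = -I)
200496 + 1/(-304673 + (272 + m(-14, 13))²) = 200496 + 1/(-304673 + (272 - 1*(-14))²) = 200496 + 1/(-304673 + (272 + 14)²) = 200496 + 1/(-304673 + 286²) = 200496 + 1/(-304673 + 81796) = 200496 + 1/(-222877) = 200496 - 1/222877 = 44685946991/222877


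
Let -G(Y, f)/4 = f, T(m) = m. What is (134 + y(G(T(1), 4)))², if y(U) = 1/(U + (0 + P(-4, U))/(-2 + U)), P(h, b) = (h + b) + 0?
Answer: 322094809/17956 ≈ 17938.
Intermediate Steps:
P(h, b) = b + h (P(h, b) = (b + h) + 0 = b + h)
G(Y, f) = -4*f
y(U) = 1/(U + (-4 + U)/(-2 + U)) (y(U) = 1/(U + (0 + (U - 4))/(-2 + U)) = 1/(U + (0 + (-4 + U))/(-2 + U)) = 1/(U + (-4 + U)/(-2 + U)))
(134 + y(G(T(1), 4)))² = (134 + (-2 - 4*4)/(-4 + (-4*4)² - (-4)*4))² = (134 + (-2 - 16)/(-4 + (-16)² - 1*(-16)))² = (134 - 18/(-4 + 256 + 16))² = (134 - 18/268)² = (134 + (1/268)*(-18))² = (134 - 9/134)² = (17947/134)² = 322094809/17956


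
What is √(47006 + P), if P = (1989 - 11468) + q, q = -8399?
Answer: 2*√7282 ≈ 170.67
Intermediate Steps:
P = -17878 (P = (1989 - 11468) - 8399 = -9479 - 8399 = -17878)
√(47006 + P) = √(47006 - 17878) = √29128 = 2*√7282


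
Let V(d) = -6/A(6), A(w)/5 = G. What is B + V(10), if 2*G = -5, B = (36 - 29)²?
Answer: 1237/25 ≈ 49.480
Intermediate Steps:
B = 49 (B = 7² = 49)
G = -5/2 (G = (½)*(-5) = -5/2 ≈ -2.5000)
A(w) = -25/2 (A(w) = 5*(-5/2) = -25/2)
V(d) = 12/25 (V(d) = -6/(-25/2) = -6*(-2/25) = 12/25)
B + V(10) = 49 + 12/25 = 1237/25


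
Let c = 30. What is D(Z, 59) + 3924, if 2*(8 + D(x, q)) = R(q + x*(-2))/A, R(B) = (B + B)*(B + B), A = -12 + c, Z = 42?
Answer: 35869/9 ≈ 3985.4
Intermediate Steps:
A = 18 (A = -12 + 30 = 18)
R(B) = 4*B**2 (R(B) = (2*B)*(2*B) = 4*B**2)
D(x, q) = -8 + (q - 2*x)**2/9 (D(x, q) = -8 + ((4*(q + x*(-2))**2)/18)/2 = -8 + ((4*(q - 2*x)**2)*(1/18))/2 = -8 + (2*(q - 2*x)**2/9)/2 = -8 + (q - 2*x)**2/9)
D(Z, 59) + 3924 = (-8 + (59 - 2*42)**2/9) + 3924 = (-8 + (59 - 84)**2/9) + 3924 = (-8 + (1/9)*(-25)**2) + 3924 = (-8 + (1/9)*625) + 3924 = (-8 + 625/9) + 3924 = 553/9 + 3924 = 35869/9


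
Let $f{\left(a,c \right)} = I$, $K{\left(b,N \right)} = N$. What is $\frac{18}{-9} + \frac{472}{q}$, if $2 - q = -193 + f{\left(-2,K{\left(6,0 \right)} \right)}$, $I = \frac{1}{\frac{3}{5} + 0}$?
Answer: $\frac{64}{145} \approx 0.44138$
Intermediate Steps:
$I = \frac{5}{3}$ ($I = \frac{1}{3 \cdot \frac{1}{5} + 0} = \frac{1}{\frac{3}{5} + 0} = \frac{1}{\frac{3}{5}} = \frac{5}{3} \approx 1.6667$)
$f{\left(a,c \right)} = \frac{5}{3}$
$q = \frac{580}{3}$ ($q = 2 - \left(-193 + \frac{5}{3}\right) = 2 - - \frac{574}{3} = 2 + \frac{574}{3} = \frac{580}{3} \approx 193.33$)
$\frac{18}{-9} + \frac{472}{q} = \frac{18}{-9} + \frac{472}{\frac{580}{3}} = 18 \left(- \frac{1}{9}\right) + 472 \cdot \frac{3}{580} = -2 + \frac{354}{145} = \frac{64}{145}$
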